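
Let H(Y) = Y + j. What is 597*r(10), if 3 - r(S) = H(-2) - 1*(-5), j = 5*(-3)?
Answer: 8955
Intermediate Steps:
j = -15
H(Y) = -15 + Y (H(Y) = Y - 15 = -15 + Y)
r(S) = 15 (r(S) = 3 - ((-15 - 2) - 1*(-5)) = 3 - (-17 + 5) = 3 - 1*(-12) = 3 + 12 = 15)
597*r(10) = 597*15 = 8955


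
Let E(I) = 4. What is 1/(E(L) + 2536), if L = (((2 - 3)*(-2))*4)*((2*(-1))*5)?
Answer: 1/2540 ≈ 0.00039370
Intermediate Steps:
L = -80 (L = (-1*(-2)*4)*(-2*5) = (2*4)*(-10) = 8*(-10) = -80)
1/(E(L) + 2536) = 1/(4 + 2536) = 1/2540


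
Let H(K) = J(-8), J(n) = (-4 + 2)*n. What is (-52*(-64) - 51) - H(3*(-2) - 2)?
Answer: 3261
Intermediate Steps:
J(n) = -2*n
H(K) = 16 (H(K) = -2*(-8) = 16)
(-52*(-64) - 51) - H(3*(-2) - 2) = (-52*(-64) - 51) - 1*16 = (3328 - 51) - 16 = 3277 - 16 = 3261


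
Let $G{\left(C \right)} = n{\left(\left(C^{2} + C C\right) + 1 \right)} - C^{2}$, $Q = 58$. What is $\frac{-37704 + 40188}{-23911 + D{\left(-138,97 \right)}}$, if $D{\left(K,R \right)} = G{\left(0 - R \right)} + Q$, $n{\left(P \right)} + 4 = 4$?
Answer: $- \frac{1242}{16631} \approx -0.07468$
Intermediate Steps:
$n{\left(P \right)} = 0$ ($n{\left(P \right)} = -4 + 4 = 0$)
$G{\left(C \right)} = - C^{2}$ ($G{\left(C \right)} = 0 - C^{2} = - C^{2}$)
$D{\left(K,R \right)} = 58 - R^{2}$ ($D{\left(K,R \right)} = - \left(0 - R\right)^{2} + 58 = - \left(- R\right)^{2} + 58 = - R^{2} + 58 = 58 - R^{2}$)
$\frac{-37704 + 40188}{-23911 + D{\left(-138,97 \right)}} = \frac{-37704 + 40188}{-23911 + \left(58 - 97^{2}\right)} = \frac{2484}{-23911 + \left(58 - 9409\right)} = \frac{2484}{-23911 - 9351} = \frac{2484}{-33262} = 2484 \left(- \frac{1}{33262}\right) = - \frac{1242}{16631}$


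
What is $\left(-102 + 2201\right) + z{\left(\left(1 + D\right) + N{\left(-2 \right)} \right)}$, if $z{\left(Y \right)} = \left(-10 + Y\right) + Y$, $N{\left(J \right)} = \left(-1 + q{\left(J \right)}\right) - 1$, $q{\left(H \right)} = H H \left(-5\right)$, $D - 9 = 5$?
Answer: $2075$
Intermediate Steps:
$D = 14$ ($D = 9 + 5 = 14$)
$q{\left(H \right)} = - 5 H^{2}$ ($q{\left(H \right)} = H^{2} \left(-5\right) = - 5 H^{2}$)
$N{\left(J \right)} = -2 - 5 J^{2}$ ($N{\left(J \right)} = \left(-1 - 5 J^{2}\right) - 1 = -2 - 5 J^{2}$)
$z{\left(Y \right)} = -10 + 2 Y$
$\left(-102 + 2201\right) + z{\left(\left(1 + D\right) + N{\left(-2 \right)} \right)} = \left(-102 + 2201\right) + \left(-10 + 2 \left(\left(1 + 14\right) - \left(2 + 5 \left(-2\right)^{2}\right)\right)\right) = 2099 + \left(-10 + 2 \left(15 - 22\right)\right) = 2099 + \left(-10 + 2 \left(-7\right)\right) = 2099 - 24 = 2075$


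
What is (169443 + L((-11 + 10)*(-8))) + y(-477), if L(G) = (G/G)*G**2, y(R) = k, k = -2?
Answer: 169505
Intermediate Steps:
y(R) = -2
L(G) = G**2 (L(G) = 1*G**2 = G**2)
(169443 + L((-11 + 10)*(-8))) + y(-477) = (169443 + ((-11 + 10)*(-8))**2) - 2 = (169443 + (-1*(-8))**2) - 2 = (169443 + 8**2) - 2 = (169443 + 64) - 2 = 169507 - 2 = 169505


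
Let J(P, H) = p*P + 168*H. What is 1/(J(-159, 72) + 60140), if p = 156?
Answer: 1/47432 ≈ 2.1083e-5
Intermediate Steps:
J(P, H) = 156*P + 168*H
1/(J(-159, 72) + 60140) = 1/((156*(-159) + 168*72) + 60140) = 1/((-24804 + 12096) + 60140) = 1/(-12708 + 60140) = 1/47432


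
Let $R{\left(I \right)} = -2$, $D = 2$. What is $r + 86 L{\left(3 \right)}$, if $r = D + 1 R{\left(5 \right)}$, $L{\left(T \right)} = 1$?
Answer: $86$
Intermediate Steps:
$r = 0$ ($r = 2 + 1 \left(-2\right) = 2 - 2 = 0$)
$r + 86 L{\left(3 \right)} = 0 + 86 \cdot 1 = 0 + 86 = 86$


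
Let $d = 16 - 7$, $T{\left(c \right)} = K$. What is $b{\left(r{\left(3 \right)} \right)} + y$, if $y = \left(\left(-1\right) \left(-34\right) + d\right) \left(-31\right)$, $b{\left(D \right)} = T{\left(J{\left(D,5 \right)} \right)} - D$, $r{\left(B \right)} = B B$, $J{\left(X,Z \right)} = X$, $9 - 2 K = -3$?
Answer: $-1336$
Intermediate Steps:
$K = 6$ ($K = \frac{9}{2} - - \frac{3}{2} = \frac{9}{2} + \frac{3}{2} = 6$)
$T{\left(c \right)} = 6$
$d = 9$ ($d = 16 - 7 = 9$)
$r{\left(B \right)} = B^{2}$
$b{\left(D \right)} = 6 - D$
$y = -1333$ ($y = \left(\left(-1\right) \left(-34\right) + 9\right) \left(-31\right) = \left(34 + 9\right) \left(-31\right) = 43 \left(-31\right) = -1333$)
$b{\left(r{\left(3 \right)} \right)} + y = \left(6 - 3^{2}\right) - 1333 = \left(6 - 9\right) - 1333 = -3 - 1333 = -1336$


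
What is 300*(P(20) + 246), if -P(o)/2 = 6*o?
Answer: 1800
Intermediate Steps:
P(o) = -12*o
300*(P(20) + 246) = 300*(-12*20 + 246) = 300*(-240 + 246) = 300*6 = 1800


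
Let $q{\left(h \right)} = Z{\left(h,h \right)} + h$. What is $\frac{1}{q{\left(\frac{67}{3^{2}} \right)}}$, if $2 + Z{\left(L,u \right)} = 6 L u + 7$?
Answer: $\frac{27}{9314} \approx 0.0028989$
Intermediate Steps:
$Z{\left(L,u \right)} = 5 + 6 L u$ ($Z{\left(L,u \right)} = -2 + \left(6 L u + 7\right) = -2 + \left(7 + 6 L u\right) = 5 + 6 L u$)
$q{\left(h \right)} = 5 + h + 6 h^{2}$ ($q{\left(h \right)} = \left(5 + 6 h h\right) + h = \left(5 + 6 h^{2}\right) + h = 5 + h + 6 h^{2}$)
$\frac{1}{q{\left(\frac{67}{3^{2}} \right)}} = \frac{1}{5 + \frac{67}{3^{2}} + 6 \left(\frac{67}{3^{2}}\right)^{2}} = \frac{1}{5 + \frac{67}{9} + 6 \left(\frac{67}{9}\right)^{2}} = \frac{1}{5 + \frac{67}{9} + 6 \cdot \frac{4489}{81}} = \frac{1}{5 + \frac{67}{9} + \frac{8978}{27}} = \frac{1}{\frac{9314}{27}} = \frac{27}{9314}$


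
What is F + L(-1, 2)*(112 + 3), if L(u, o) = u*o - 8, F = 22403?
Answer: 21253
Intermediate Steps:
L(u, o) = -8 + o*u (L(u, o) = o*u - 8 = -8 + o*u)
F + L(-1, 2)*(112 + 3) = 22403 + (-8 + 2*(-1))*(112 + 3) = 22403 + (-8 - 2)*115 = 22403 - 10*115 = 22403 - 1150 = 21253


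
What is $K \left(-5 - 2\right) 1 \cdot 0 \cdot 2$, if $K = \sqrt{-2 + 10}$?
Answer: $0$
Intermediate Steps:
$K = 2 \sqrt{2}$ ($K = \sqrt{8} = 2 \sqrt{2} \approx 2.8284$)
$K \left(-5 - 2\right) 1 \cdot 0 \cdot 2 = 2 \sqrt{2} \left(-5 - 2\right) 1 \cdot 0 \cdot 2 = 2 \sqrt{2} \left(\left(-7\right) 1\right) 0 = 2 \sqrt{2} \left(-7\right) 0 = - 14 \sqrt{2} \cdot 0 = 0$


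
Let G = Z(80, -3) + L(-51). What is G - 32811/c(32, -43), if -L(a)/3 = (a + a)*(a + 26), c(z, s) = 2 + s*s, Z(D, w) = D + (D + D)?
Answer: -4582907/617 ≈ -7427.7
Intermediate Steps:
Z(D, w) = 3*D (Z(D, w) = D + 2*D = 3*D)
c(z, s) = 2 + s²
L(a) = -6*a*(26 + a) (L(a) = -3*(a + a)*(a + 26) = -3*2*a*(26 + a) = -6*a*(26 + a))
G = -7410 (G = 3*80 - 6*(-51)*(26 - 51) = 240 - 6*(-51)*(-25) = 240 - 7650 = -7410)
G - 32811/c(32, -43) = -7410 - 32811/(2 + (-43)²) = -7410 - 32811/(2 + 1849) = -7410 - 32811/1851 = -7410 - 32811*1/1851 = -7410 - 10937/617 = -4582907/617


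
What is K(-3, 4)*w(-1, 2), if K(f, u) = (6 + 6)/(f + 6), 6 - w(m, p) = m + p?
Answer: 20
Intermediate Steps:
w(m, p) = 6 - m - p (w(m, p) = 6 - (m + p) = 6 + (-m - p) = 6 - m - p)
K(f, u) = 12/(6 + f)
K(-3, 4)*w(-1, 2) = (12/(6 - 3))*(6 - 1*(-1) - 1*2) = (12/3)*(6 + 1 - 2) = (12*(1/3))*5 = 4*5 = 20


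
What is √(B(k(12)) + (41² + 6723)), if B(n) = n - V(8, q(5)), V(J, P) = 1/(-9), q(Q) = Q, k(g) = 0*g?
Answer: √75637/3 ≈ 91.674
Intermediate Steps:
k(g) = 0
V(J, P) = -⅑
B(n) = ⅑ + n (B(n) = n - 1*(-⅑) = n + ⅑ = ⅑ + n)
√(B(k(12)) + (41² + 6723)) = √((⅑ + 0) + (41² + 6723)) = √(⅑ + (1681 + 6723)) = √(⅑ + 8404) = √(75637/9) = √75637/3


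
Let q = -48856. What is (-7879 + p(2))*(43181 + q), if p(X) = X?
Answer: 44701975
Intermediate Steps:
(-7879 + p(2))*(43181 + q) = (-7879 + 2)*(43181 - 48856) = -7877*(-5675) = 44701975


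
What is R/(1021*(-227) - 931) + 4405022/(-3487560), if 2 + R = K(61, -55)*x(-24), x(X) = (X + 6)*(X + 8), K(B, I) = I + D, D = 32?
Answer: -83494269733/67629019740 ≈ -1.2346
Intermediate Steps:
K(B, I) = 32 + I (K(B, I) = I + 32 = 32 + I)
x(X) = (6 + X)*(8 + X)
R = -6626 (R = -2 + (32 - 55)*(48 + (-24)**2 + 14*(-24)) = -2 - 23*(48 + 576 - 336) = -2 - 23*288 = -2 - 6624 = -6626)
R/(1021*(-227) - 931) + 4405022/(-3487560) = -6626/(1021*(-227) - 931) + 4405022/(-3487560) = -6626/(-231767 - 931) + 4405022*(-1/3487560) = -6626/(-232698) - 2202511/1743780 = -6626*(-1/232698) - 2202511/1743780 = 3313/116349 - 2202511/1743780 = -83494269733/67629019740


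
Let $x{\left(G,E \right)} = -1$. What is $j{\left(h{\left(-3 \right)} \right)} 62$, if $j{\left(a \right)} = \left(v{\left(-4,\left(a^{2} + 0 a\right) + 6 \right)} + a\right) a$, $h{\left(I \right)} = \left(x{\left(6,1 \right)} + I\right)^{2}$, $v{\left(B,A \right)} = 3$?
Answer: $18848$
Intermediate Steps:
$h{\left(I \right)} = \left(-1 + I\right)^{2}$
$j{\left(a \right)} = a \left(3 + a\right)$ ($j{\left(a \right)} = \left(3 + a\right) a = a \left(3 + a\right)$)
$j{\left(h{\left(-3 \right)} \right)} 62 = \left(-1 - 3\right)^{2} \left(3 + \left(-1 - 3\right)^{2}\right) 62 = \left(-4\right)^{2} \left(3 + \left(-4\right)^{2}\right) 62 = 16 \left(3 + 16\right) 62 = 16 \cdot 19 \cdot 62 = 304 \cdot 62 = 18848$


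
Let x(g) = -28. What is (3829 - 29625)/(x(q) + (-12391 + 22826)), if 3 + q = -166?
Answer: -25796/10407 ≈ -2.4787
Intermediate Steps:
q = -169 (q = -3 - 166 = -169)
(3829 - 29625)/(x(q) + (-12391 + 22826)) = (3829 - 29625)/(-28 + (-12391 + 22826)) = -25796/(-28 + 10435) = -25796/10407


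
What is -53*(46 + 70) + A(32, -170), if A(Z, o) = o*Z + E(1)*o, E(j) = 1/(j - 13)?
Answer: -69443/6 ≈ -11574.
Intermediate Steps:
E(j) = 1/(-13 + j)
A(Z, o) = -o/12 + Z*o (A(Z, o) = o*Z + o/(-13 + 1) = Z*o + o/(-12) = Z*o - o/12 = -o/12 + Z*o)
-53*(46 + 70) + A(32, -170) = -53*(46 + 70) - 170*(-1/12 + 32) = -53*116 - 170*383/12 = -6148 - 32555/6 = -69443/6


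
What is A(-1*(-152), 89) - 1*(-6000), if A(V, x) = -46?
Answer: 5954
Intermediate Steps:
A(-1*(-152), 89) - 1*(-6000) = -46 - 1*(-6000) = -46 + 6000 = 5954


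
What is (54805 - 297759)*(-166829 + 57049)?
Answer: 26671490120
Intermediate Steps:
(54805 - 297759)*(-166829 + 57049) = -242954*(-109780) = 26671490120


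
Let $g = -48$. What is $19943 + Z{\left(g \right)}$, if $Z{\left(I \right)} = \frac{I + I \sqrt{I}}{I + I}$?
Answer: $\frac{39887}{2} + 2 i \sqrt{3} \approx 19944.0 + 3.4641 i$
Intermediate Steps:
$Z{\left(I \right)} = \frac{I + I^{\frac{3}{2}}}{2 I}$
$19943 + Z{\left(g \right)} = 19943 + \left(\frac{1}{2} + \frac{\sqrt{-48}}{2}\right) = 19943 + \left(\frac{1}{2} + \frac{4 i \sqrt{3}}{2}\right) = 19943 + \left(\frac{1}{2} + 2 i \sqrt{3}\right) = \frac{39887}{2} + 2 i \sqrt{3}$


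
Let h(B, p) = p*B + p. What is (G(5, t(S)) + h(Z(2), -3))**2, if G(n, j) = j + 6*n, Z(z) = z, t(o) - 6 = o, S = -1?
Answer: 676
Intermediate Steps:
t(o) = 6 + o
h(B, p) = p + B*p (h(B, p) = B*p + p = p + B*p)
(G(5, t(S)) + h(Z(2), -3))**2 = (((6 - 1) + 6*5) - 3*(1 + 2))**2 = ((5 + 30) - 3*3)**2 = (35 - 9)**2 = 26**2 = 676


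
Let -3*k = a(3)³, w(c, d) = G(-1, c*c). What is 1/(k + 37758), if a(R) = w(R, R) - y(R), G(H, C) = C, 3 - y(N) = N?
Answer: 1/37515 ≈ 2.6656e-5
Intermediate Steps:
y(N) = 3 - N
w(c, d) = c² (w(c, d) = c*c = c²)
a(R) = -3 + R + R² (a(R) = R² - (3 - R) = R² + (-3 + R) = -3 + R + R²)
k = -243 (k = -(-3 + 3 + 3²)³/3 = -(-3 + 3 + 9)³/3 = -⅓*9³ = -⅓*729 = -243)
1/(k + 37758) = 1/(-243 + 37758) = 1/37515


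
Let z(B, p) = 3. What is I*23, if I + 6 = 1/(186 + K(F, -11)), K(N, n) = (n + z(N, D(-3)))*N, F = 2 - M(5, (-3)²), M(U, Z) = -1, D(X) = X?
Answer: -22333/162 ≈ -137.86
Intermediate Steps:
F = 3 (F = 2 - 1*(-1) = 2 + 1 = 3)
K(N, n) = N*(3 + n) (K(N, n) = (n + 3)*N = (3 + n)*N = N*(3 + n))
I = -971/162 (I = -6 + 1/(186 + 3*(3 - 11)) = -6 + 1/(186 + 3*(-8)) = -6 + 1/(186 - 24) = -6 + 1/162 = -971/162 ≈ -5.9938)
I*23 = -971/162*23 = -22333/162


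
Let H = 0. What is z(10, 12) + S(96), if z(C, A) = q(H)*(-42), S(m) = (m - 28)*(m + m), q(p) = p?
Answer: 13056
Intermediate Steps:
S(m) = 2*m*(-28 + m) (S(m) = (-28 + m)*(2*m) = 2*m*(-28 + m))
z(C, A) = 0 (z(C, A) = 0*(-42) = 0)
z(10, 12) + S(96) = 0 + 2*96*(-28 + 96) = 0 + 2*96*68 = 0 + 13056 = 13056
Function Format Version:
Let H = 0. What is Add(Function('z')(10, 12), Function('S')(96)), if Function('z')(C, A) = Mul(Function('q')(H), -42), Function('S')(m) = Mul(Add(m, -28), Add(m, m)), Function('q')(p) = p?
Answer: 13056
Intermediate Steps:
Function('S')(m) = Mul(2, m, Add(-28, m)) (Function('S')(m) = Mul(Add(-28, m), Mul(2, m)) = Mul(2, m, Add(-28, m)))
Function('z')(C, A) = 0 (Function('z')(C, A) = Mul(0, -42) = 0)
Add(Function('z')(10, 12), Function('S')(96)) = Add(0, Mul(2, 96, Add(-28, 96))) = Add(0, Mul(2, 96, 68)) = Add(0, 13056) = 13056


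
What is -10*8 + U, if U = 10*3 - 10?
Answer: -60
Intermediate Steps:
U = 20 (U = 30 - 10 = 20)
-10*8 + U = -10*8 + 20 = -80 + 20 = -60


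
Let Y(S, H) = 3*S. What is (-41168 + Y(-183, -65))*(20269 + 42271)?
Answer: -2608981180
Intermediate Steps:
(-41168 + Y(-183, -65))*(20269 + 42271) = (-41168 + 3*(-183))*(20269 + 42271) = (-41168 - 549)*62540 = -41717*62540 = -2608981180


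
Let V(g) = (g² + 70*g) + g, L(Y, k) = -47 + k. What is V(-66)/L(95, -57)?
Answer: 165/52 ≈ 3.1731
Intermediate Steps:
V(g) = g² + 71*g
V(-66)/L(95, -57) = (-66*(71 - 66))/(-47 - 57) = -66*5/(-104) = -330*(-1/104) = 165/52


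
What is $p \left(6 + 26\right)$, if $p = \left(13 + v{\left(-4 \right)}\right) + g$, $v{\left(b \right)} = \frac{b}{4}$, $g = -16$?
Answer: $-128$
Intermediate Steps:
$v{\left(b \right)} = \frac{b}{4}$ ($v{\left(b \right)} = b \frac{1}{4} = \frac{b}{4}$)
$p = -4$ ($p = \left(13 + \frac{1}{4} \left(-4\right)\right) - 16 = \left(13 - 1\right) - 16 = 12 - 16 = -4$)
$p \left(6 + 26\right) = - 4 \left(6 + 26\right) = \left(-4\right) 32 = -128$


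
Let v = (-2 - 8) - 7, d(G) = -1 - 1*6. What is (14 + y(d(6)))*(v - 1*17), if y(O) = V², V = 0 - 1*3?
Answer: -782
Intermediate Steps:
d(G) = -7 (d(G) = -1 - 6 = -7)
v = -17 (v = -10 - 7 = -17)
V = -3 (V = 0 - 3 = -3)
y(O) = 9 (y(O) = (-3)² = 9)
(14 + y(d(6)))*(v - 1*17) = (14 + 9)*(-17 - 1*17) = 23*(-17 - 17) = 23*(-34) = -782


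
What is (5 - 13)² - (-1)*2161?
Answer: 2225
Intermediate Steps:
(5 - 13)² - (-1)*2161 = (-8)² - 1*(-2161) = 64 + 2161 = 2225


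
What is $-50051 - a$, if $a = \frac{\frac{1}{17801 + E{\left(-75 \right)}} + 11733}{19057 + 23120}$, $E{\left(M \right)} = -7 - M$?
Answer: $- \frac{37721687008441}{753660813} \approx -50051.0$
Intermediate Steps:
$a = \frac{209656978}{753660813}$ ($a = \frac{\frac{1}{17801 - -68} + 11733}{19057 + 23120} = \frac{\frac{1}{17801 + \left(-7 + 75\right)} + 11733}{42177} = \left(\frac{1}{17801 + 68} + 11733\right) \frac{1}{42177} = \left(\frac{1}{17869} + 11733\right) \frac{1}{42177} = \frac{209656978}{17869} \cdot \frac{1}{42177} = \frac{209656978}{753660813} \approx 0.27818$)
$-50051 - a = -50051 - \frac{209656978}{753660813} = - \frac{37721687008441}{753660813}$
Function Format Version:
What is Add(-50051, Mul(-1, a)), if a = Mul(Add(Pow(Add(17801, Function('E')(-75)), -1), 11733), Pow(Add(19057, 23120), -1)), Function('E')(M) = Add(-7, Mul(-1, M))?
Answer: Rational(-37721687008441, 753660813) ≈ -50051.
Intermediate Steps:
a = Rational(209656978, 753660813) (a = Mul(Add(Pow(Add(17801, Add(-7, Mul(-1, -75))), -1), 11733), Pow(Add(19057, 23120), -1)) = Mul(Add(Pow(Add(17801, Add(-7, 75)), -1), 11733), Pow(42177, -1)) = Mul(Add(Pow(Add(17801, 68), -1), 11733), Rational(1, 42177)) = Mul(Add(Pow(17869, -1), 11733), Rational(1, 42177)) = Mul(Add(Rational(1, 17869), 11733), Rational(1, 42177)) = Mul(Rational(209656978, 17869), Rational(1, 42177)) = Rational(209656978, 753660813) ≈ 0.27818)
Add(-50051, Mul(-1, a)) = Add(-50051, Mul(-1, Rational(209656978, 753660813))) = Add(-50051, Rational(-209656978, 753660813)) = Rational(-37721687008441, 753660813)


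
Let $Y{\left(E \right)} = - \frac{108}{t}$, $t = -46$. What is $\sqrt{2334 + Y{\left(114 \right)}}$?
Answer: $\frac{2 \sqrt{308982}}{23} \approx 48.336$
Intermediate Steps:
$Y{\left(E \right)} = \frac{54}{23}$ ($Y{\left(E \right)} = - \frac{108}{-46} = \left(-108\right) \left(- \frac{1}{46}\right) = \frac{54}{23}$)
$\sqrt{2334 + Y{\left(114 \right)}} = \sqrt{2334 + \frac{54}{23}} = \sqrt{\frac{53736}{23}} = \frac{2 \sqrt{308982}}{23}$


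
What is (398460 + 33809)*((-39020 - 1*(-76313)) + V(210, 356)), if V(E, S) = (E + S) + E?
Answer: 16456048561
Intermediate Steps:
V(E, S) = S + 2*E
(398460 + 33809)*((-39020 - 1*(-76313)) + V(210, 356)) = (398460 + 33809)*((-39020 - 1*(-76313)) + (356 + 2*210)) = 432269*((-39020 + 76313) + (356 + 420)) = 432269*(37293 + 776) = 432269*38069 = 16456048561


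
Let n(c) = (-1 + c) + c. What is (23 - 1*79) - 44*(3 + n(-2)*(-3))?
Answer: -848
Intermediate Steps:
n(c) = -1 + 2*c
(23 - 1*79) - 44*(3 + n(-2)*(-3)) = (23 - 1*79) - 44*(3 + (-1 + 2*(-2))*(-3)) = (23 - 79) - 44*(3 + (-1 - 4)*(-3)) = -56 - 44*(3 - 5*(-3)) = -56 - 44*(3 + 15) = -56 - 44*18 = -56 - 792 = -848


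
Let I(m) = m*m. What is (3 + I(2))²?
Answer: 49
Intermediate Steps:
I(m) = m²
(3 + I(2))² = (3 + 2²)² = (3 + 4)² = 7² = 49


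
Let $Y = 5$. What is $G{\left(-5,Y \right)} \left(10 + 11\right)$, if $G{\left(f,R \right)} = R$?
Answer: $105$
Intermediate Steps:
$G{\left(-5,Y \right)} \left(10 + 11\right) = 5 \left(10 + 11\right) = 5 \cdot 21 = 105$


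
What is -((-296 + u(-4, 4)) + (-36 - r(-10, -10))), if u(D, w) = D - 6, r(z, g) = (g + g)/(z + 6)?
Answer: 347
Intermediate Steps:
r(z, g) = 2*g/(6 + z) (r(z, g) = (2*g)/(6 + z) = 2*g/(6 + z))
u(D, w) = -6 + D
-((-296 + u(-4, 4)) + (-36 - r(-10, -10))) = -((-296 + (-6 - 4)) + (-36 - 2*(-10)/(6 - 10))) = -((-296 - 10) + (-36 - 2*(-10)/(-4))) = -(-306 + (-36 - 2*(-10)*(-1)/4)) = -(-306 + (-36 - 1*5)) = -(-306 + (-36 - 5)) = -(-306 - 41) = -1*(-347) = 347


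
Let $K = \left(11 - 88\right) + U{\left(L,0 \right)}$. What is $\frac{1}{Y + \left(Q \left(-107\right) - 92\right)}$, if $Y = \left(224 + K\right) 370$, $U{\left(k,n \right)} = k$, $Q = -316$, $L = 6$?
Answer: $\frac{1}{90330} \approx 1.1071 \cdot 10^{-5}$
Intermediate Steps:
$K = -71$ ($K = \left(11 - 88\right) + 6 = -77 + 6 = -71$)
$Y = 56610$ ($Y = \left(224 - 71\right) 370 = 153 \cdot 370 = 56610$)
$\frac{1}{Y + \left(Q \left(-107\right) - 92\right)} = \frac{1}{56610 - -33720} = \frac{1}{56610 + \left(33812 - 92\right)} = \frac{1}{56610 + 33720} = \frac{1}{90330}$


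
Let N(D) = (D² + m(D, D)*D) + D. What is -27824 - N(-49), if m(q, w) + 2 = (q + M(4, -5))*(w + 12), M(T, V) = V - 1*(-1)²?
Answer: 69441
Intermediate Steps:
M(T, V) = -1 + V (M(T, V) = V - 1*1 = V - 1 = -1 + V)
m(q, w) = -2 + (-6 + q)*(12 + w) (m(q, w) = -2 + (q + (-1 - 5))*(w + 12) = -2 + (q - 6)*(12 + w) = -2 + (-6 + q)*(12 + w))
N(D) = D + D² + D*(-74 + D² + 6*D) (N(D) = (D² + (-74 - 6*D + 12*D + D*D)*D) + D = (D² + (-74 - 6*D + 12*D + D²)*D) + D = (D² + (-74 + D² + 6*D)*D) + D = (D² + D*(-74 + D² + 6*D)) + D = D + D² + D*(-74 + D² + 6*D))
-27824 - N(-49) = -27824 - (-49)*(-73 + (-49)² + 7*(-49)) = -27824 - (-49)*(-73 + 2401 - 343) = -27824 - (-49)*1985 = -27824 - 1*(-97265) = -27824 + 97265 = 69441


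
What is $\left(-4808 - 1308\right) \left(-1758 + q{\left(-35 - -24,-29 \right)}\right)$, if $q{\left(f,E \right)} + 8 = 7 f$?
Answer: $11271788$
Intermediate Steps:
$q{\left(f,E \right)} = -8 + 7 f$
$\left(-4808 - 1308\right) \left(-1758 + q{\left(-35 - -24,-29 \right)}\right) = \left(-4808 - 1308\right) \left(-1758 + \left(-8 + 7 \left(-35 - -24\right)\right)\right) = - 6116 \left(-1758 + \left(-8 + 7 \left(-35 + 24\right)\right)\right) = - 6116 \left(-1758 + \left(-8 + 7 \left(-11\right)\right)\right) = - 6116 \left(-1758 - 85\right) = \left(-6116\right) \left(-1843\right) = 11271788$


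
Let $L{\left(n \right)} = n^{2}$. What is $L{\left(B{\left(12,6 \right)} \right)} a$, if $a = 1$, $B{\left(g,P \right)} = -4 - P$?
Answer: $100$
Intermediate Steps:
$L{\left(B{\left(12,6 \right)} \right)} a = \left(-4 - 6\right)^{2} \cdot 1 = \left(-10\right)^{2} \cdot 1 = 100 \cdot 1 = 100$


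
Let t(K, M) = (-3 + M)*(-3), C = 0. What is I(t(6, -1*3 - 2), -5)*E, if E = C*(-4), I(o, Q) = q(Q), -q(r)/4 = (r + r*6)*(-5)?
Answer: 0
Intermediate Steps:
q(r) = 140*r (q(r) = -4*(r + r*6)*(-5) = -4*(r + 6*r)*(-5) = -4*7*r*(-5) = -(-140)*r = 140*r)
t(K, M) = 9 - 3*M
I(o, Q) = 140*Q
E = 0 (E = 0*(-4) = 0)
I(t(6, -1*3 - 2), -5)*E = (140*(-5))*0 = -700*0 = 0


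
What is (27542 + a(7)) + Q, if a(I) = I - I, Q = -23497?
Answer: 4045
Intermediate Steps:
a(I) = 0
(27542 + a(7)) + Q = (27542 + 0) - 23497 = 27542 - 23497 = 4045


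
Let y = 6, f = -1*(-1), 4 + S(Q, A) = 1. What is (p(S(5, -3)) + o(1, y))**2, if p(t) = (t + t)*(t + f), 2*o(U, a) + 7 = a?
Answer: 529/4 ≈ 132.25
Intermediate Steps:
S(Q, A) = -3 (S(Q, A) = -4 + 1 = -3)
f = 1
o(U, a) = -7/2 + a/2
p(t) = 2*t*(1 + t) (p(t) = (t + t)*(t + 1) = (2*t)*(1 + t) = 2*t*(1 + t))
(p(S(5, -3)) + o(1, y))**2 = (2*(-3)*(1 - 3) + (-7/2 + (1/2)*6))**2 = (2*(-3)*(-2) + (-7/2 + 3))**2 = (12 - 1/2)**2 = (23/2)**2 = 529/4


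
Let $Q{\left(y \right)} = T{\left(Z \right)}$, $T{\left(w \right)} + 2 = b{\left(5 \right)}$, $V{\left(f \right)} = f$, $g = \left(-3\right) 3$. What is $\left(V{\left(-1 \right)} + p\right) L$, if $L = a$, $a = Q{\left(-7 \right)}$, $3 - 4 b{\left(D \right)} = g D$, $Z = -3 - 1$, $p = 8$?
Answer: $70$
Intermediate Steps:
$g = -9$
$Z = -4$
$b{\left(D \right)} = \frac{3}{4} + \frac{9 D}{4}$ ($b{\left(D \right)} = \frac{3}{4} - \frac{\left(-9\right) D}{4} = \frac{3}{4} + \frac{9 D}{4}$)
$T{\left(w \right)} = 10$ ($T{\left(w \right)} = -2 + \left(\frac{3}{4} + \frac{9}{4} \cdot 5\right) = -2 + \left(\frac{3}{4} + \frac{45}{4}\right) = -2 + 12 = 10$)
$Q{\left(y \right)} = 10$
$a = 10$
$L = 10$
$\left(V{\left(-1 \right)} + p\right) L = \left(-1 + 8\right) 10 = 7 \cdot 10 = 70$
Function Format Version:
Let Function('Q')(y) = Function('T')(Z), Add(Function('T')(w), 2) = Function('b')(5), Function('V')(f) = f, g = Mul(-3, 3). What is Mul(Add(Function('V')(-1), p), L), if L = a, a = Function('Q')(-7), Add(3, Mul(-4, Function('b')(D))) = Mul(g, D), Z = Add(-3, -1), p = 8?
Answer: 70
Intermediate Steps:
g = -9
Z = -4
Function('b')(D) = Add(Rational(3, 4), Mul(Rational(9, 4), D)) (Function('b')(D) = Add(Rational(3, 4), Mul(Rational(-1, 4), Mul(-9, D))) = Add(Rational(3, 4), Mul(Rational(9, 4), D)))
Function('T')(w) = 10 (Function('T')(w) = Add(-2, Add(Rational(3, 4), Mul(Rational(9, 4), 5))) = Add(-2, Add(Rational(3, 4), Rational(45, 4))) = Add(-2, 12) = 10)
Function('Q')(y) = 10
a = 10
L = 10
Mul(Add(Function('V')(-1), p), L) = Mul(Add(-1, 8), 10) = Mul(7, 10) = 70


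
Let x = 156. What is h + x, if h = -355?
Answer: -199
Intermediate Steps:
h + x = -355 + 156 = -199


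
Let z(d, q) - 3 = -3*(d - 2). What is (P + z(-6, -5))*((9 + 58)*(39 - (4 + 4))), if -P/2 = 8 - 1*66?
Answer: 297011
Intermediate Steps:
P = 116 (P = -2*(8 - 1*66) = -2*(8 - 66) = -2*(-58) = 116)
z(d, q) = 9 - 3*d (z(d, q) = 3 - 3*(d - 2) = 3 - 3*(-2 + d) = 3 + (6 - 3*d) = 9 - 3*d)
(P + z(-6, -5))*((9 + 58)*(39 - (4 + 4))) = (116 + (9 - 3*(-6)))*((9 + 58)*(39 - (4 + 4))) = (116 + (9 + 18))*(67*(39 - 1*8)) = (116 + 27)*(67*(39 - 8)) = 143*(67*31) = 143*2077 = 297011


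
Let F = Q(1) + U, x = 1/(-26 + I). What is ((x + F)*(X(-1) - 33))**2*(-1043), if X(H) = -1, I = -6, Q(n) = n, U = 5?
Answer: -10996358387/256 ≈ -4.2954e+7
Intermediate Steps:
x = -1/32 (x = 1/(-26 - 6) = 1/(-32) = -1/32 ≈ -0.031250)
F = 6 (F = 1 + 5 = 6)
((x + F)*(X(-1) - 33))**2*(-1043) = ((-1/32 + 6)*(-1 - 33))**2*(-1043) = ((191/32)*(-34))**2*(-1043) = (-3247/16)**2*(-1043) = (10543009/256)*(-1043) = -10996358387/256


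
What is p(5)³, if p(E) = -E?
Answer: -125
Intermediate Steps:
p(5)³ = (-1*5)³ = (-5)³ = -125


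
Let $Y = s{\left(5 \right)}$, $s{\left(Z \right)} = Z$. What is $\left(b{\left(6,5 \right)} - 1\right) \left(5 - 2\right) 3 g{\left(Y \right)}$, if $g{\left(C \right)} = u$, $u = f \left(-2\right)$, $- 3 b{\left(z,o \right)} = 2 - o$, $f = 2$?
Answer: $0$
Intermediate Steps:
$b{\left(z,o \right)} = - \frac{2}{3} + \frac{o}{3}$ ($b{\left(z,o \right)} = - \frac{2 - o}{3} = - \frac{2}{3} + \frac{o}{3}$)
$Y = 5$
$u = -4$ ($u = 2 \left(-2\right) = -4$)
$g{\left(C \right)} = -4$
$\left(b{\left(6,5 \right)} - 1\right) \left(5 - 2\right) 3 g{\left(Y \right)} = \left(\left(- \frac{2}{3} + \frac{1}{3} \cdot 5\right) - 1\right) \left(5 - 2\right) 3 \left(-4\right) = \left(\left(- \frac{2}{3} + \frac{5}{3}\right) - 1\right) 3 \cdot 3 \left(-4\right) = \left(1 - 1\right) 3 \cdot 3 \left(-4\right) = 0 \cdot 3 \cdot 3 \left(-4\right) = 0 \cdot 3 \left(-4\right) = 0 \left(-4\right) = 0$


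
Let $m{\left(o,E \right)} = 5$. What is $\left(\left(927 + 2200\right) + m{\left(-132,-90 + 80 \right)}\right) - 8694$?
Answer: $-5562$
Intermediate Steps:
$\left(\left(927 + 2200\right) + m{\left(-132,-90 + 80 \right)}\right) - 8694 = \left(\left(927 + 2200\right) + 5\right) - 8694 = \left(3127 + 5\right) - 8694 = 3132 - 8694 = -5562$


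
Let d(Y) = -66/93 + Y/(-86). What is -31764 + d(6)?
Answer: -42342451/1333 ≈ -31765.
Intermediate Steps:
d(Y) = -22/31 - Y/86 (d(Y) = -66*1/93 + Y*(-1/86) = -22/31 - Y/86)
-31764 + d(6) = -31764 + (-22/31 - 1/86*6) = -31764 + (-22/31 - 3/43) = -31764 - 1039/1333 = -42342451/1333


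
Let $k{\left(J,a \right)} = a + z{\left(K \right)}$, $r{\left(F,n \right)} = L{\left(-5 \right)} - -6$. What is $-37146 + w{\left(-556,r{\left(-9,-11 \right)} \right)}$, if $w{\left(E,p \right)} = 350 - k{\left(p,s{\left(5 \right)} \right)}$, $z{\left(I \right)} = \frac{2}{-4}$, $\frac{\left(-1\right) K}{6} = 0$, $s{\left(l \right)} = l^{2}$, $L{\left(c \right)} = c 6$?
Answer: $- \frac{73641}{2} \approx -36821.0$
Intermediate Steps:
$L{\left(c \right)} = 6 c$
$K = 0$ ($K = \left(-6\right) 0 = 0$)
$z{\left(I \right)} = - \frac{1}{2}$ ($z{\left(I \right)} = 2 \left(- \frac{1}{4}\right) = - \frac{1}{2}$)
$r{\left(F,n \right)} = -24$ ($r{\left(F,n \right)} = 6 \left(-5\right) - -6 = -30 + 6 = -24$)
$k{\left(J,a \right)} = - \frac{1}{2} + a$ ($k{\left(J,a \right)} = a - \frac{1}{2} = - \frac{1}{2} + a$)
$w{\left(E,p \right)} = \frac{651}{2}$ ($w{\left(E,p \right)} = 350 - \left(- \frac{1}{2} + 5^{2}\right) = 350 - \left(- \frac{1}{2} + 25\right) = 350 - \frac{49}{2} = \frac{651}{2}$)
$-37146 + w{\left(-556,r{\left(-9,-11 \right)} \right)} = -37146 + \frac{651}{2} = - \frac{73641}{2}$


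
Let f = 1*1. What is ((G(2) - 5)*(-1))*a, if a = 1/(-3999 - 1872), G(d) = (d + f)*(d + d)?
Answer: 7/5871 ≈ 0.0011923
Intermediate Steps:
f = 1
G(d) = 2*d*(1 + d) (G(d) = (d + 1)*(d + d) = (1 + d)*(2*d) = 2*d*(1 + d))
a = -1/5871 (a = 1/(-5871) = -1/5871 ≈ -0.00017033)
((G(2) - 5)*(-1))*a = ((2*2*(1 + 2) - 5)*(-1))*(-1/5871) = ((2*2*3 - 5)*(-1))*(-1/5871) = ((12 - 5)*(-1))*(-1/5871) = (7*(-1))*(-1/5871) = -7*(-1/5871) = 7/5871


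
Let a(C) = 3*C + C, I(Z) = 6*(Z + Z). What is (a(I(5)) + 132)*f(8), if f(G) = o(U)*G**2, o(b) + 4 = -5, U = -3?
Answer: -214272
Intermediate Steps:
o(b) = -9 (o(b) = -4 - 5 = -9)
I(Z) = 12*Z (I(Z) = 6*(2*Z) = 12*Z)
a(C) = 4*C
f(G) = -9*G**2
(a(I(5)) + 132)*f(8) = (4*(12*5) + 132)*(-9*8**2) = (4*60 + 132)*(-9*64) = (240 + 132)*(-576) = 372*(-576) = -214272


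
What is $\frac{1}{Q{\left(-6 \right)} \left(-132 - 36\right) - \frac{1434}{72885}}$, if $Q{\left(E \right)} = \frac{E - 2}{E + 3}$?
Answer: $- \frac{24295}{10884638} \approx -0.002232$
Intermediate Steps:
$Q{\left(E \right)} = \frac{-2 + E}{3 + E}$
$\frac{1}{Q{\left(-6 \right)} \left(-132 - 36\right) - \frac{1434}{72885}} = \frac{1}{\frac{-2 - 6}{3 - 6} \left(-132 - 36\right) - \frac{1434}{72885}} = \frac{1}{\frac{1}{-3} \left(-8\right) \left(-168\right) - \frac{478}{24295}} = \frac{1}{\left(- \frac{1}{3}\right) \left(-8\right) \left(-168\right) - \frac{478}{24295}} = \frac{1}{\frac{8}{3} \left(-168\right) - \frac{478}{24295}} = \frac{1}{-448 - \frac{478}{24295}} = \frac{1}{- \frac{10884638}{24295}} = - \frac{24295}{10884638}$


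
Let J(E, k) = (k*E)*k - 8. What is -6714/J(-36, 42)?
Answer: 3357/31756 ≈ 0.10571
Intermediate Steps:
J(E, k) = -8 + E*k² (J(E, k) = (E*k)*k - 8 = E*k² - 8 = -8 + E*k²)
-6714/J(-36, 42) = -6714/(-8 - 36*42²) = -6714/(-8 - 36*1764) = -6714/(-8 - 63504) = -6714/(-63512) = -6714*(-1/63512) = 3357/31756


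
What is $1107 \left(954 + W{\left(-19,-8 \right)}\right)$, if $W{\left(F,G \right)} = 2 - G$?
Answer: $1067148$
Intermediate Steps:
$1107 \left(954 + W{\left(-19,-8 \right)}\right) = 1107 \left(954 + \left(2 - -8\right)\right) = 1107 \left(954 + \left(2 + 8\right)\right) = 1107 \left(954 + 10\right) = 1107 \cdot 964 = 1067148$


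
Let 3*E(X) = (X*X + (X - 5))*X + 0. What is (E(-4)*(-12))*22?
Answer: 2464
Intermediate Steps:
E(X) = X*(-5 + X + X²)/3 (E(X) = ((X*X + (X - 5))*X + 0)/3 = ((X² + (-5 + X))*X + 0)/3 = ((-5 + X + X²)*X + 0)/3 = (X*(-5 + X + X²) + 0)/3 = (X*(-5 + X + X²))/3 = X*(-5 + X + X²)/3)
(E(-4)*(-12))*22 = (((⅓)*(-4)*(-5 - 4 + (-4)²))*(-12))*22 = (((⅓)*(-4)*(-5 - 4 + 16))*(-12))*22 = (((⅓)*(-4)*7)*(-12))*22 = -28/3*(-12)*22 = 112*22 = 2464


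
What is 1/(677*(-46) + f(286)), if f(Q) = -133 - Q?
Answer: -1/31561 ≈ -3.1685e-5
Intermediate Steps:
1/(677*(-46) + f(286)) = 1/(677*(-46) + (-133 - 1*286)) = 1/(-31142 + (-133 - 286)) = 1/(-31142 - 419) = 1/(-31561) = -1/31561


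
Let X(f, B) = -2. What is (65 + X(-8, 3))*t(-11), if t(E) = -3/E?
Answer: 189/11 ≈ 17.182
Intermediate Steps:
(65 + X(-8, 3))*t(-11) = (65 - 2)*(-3/(-11)) = 63*(-3*(-1/11)) = 63*(3/11) = 189/11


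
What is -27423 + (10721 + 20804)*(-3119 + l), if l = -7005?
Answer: -319186523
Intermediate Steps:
-27423 + (10721 + 20804)*(-3119 + l) = -27423 + (10721 + 20804)*(-3119 - 7005) = -27423 + 31525*(-10124) = -27423 - 319159100 = -319186523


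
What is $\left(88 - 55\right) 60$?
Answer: $1980$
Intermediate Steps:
$\left(88 - 55\right) 60 = 33 \cdot 60 = 1980$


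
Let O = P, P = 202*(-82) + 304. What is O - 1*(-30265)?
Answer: 14005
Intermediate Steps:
P = -16260 (P = -16564 + 304 = -16260)
O = -16260
O - 1*(-30265) = -16260 - 1*(-30265) = -16260 + 30265 = 14005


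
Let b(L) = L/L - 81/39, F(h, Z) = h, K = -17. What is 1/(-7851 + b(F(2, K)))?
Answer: -13/102077 ≈ -0.00012735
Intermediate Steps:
b(L) = -14/13 (b(L) = 1 - 81*1/39 = 1 - 27/13 = -14/13)
1/(-7851 + b(F(2, K))) = 1/(-7851 - 14/13) = 1/(-102077/13) = -13/102077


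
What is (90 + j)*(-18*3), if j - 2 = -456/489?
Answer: -801576/163 ≈ -4917.6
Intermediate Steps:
j = 174/163 (j = 2 - 456/489 = 2 - 456*1/489 = 2 - 152/163 = 174/163 ≈ 1.0675)
(90 + j)*(-18*3) = (90 + 174/163)*(-18*3) = (14844/163)*(-54) = -801576/163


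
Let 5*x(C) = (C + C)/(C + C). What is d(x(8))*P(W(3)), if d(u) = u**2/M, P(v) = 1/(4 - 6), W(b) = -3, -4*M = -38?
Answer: -1/475 ≈ -0.0021053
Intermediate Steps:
M = 19/2 (M = -1/4*(-38) = 19/2 ≈ 9.5000)
x(C) = 1/5 (x(C) = ((C + C)/(C + C))/5 = ((2*C)/((2*C)))/5 = ((2*C)*(1/(2*C)))/5 = (1/5)*1 = 1/5)
P(v) = -1/2 (P(v) = 1/(-2) = -1/2)
d(u) = 2*u**2/19 (d(u) = u**2/(19/2) = u**2*(2/19) = 2*u**2/19)
d(x(8))*P(W(3)) = (2*(1/5)**2/19)*(-1/2) = ((2/19)*(1/25))*(-1/2) = (2/475)*(-1/2) = -1/475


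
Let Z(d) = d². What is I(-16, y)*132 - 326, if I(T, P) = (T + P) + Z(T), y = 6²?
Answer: 36106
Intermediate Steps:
y = 36
I(T, P) = P + T + T² (I(T, P) = (T + P) + T² = (P + T) + T² = P + T + T²)
I(-16, y)*132 - 326 = (36 - 16 + (-16)²)*132 - 326 = (36 - 16 + 256)*132 - 326 = 276*132 - 326 = 36432 - 326 = 36106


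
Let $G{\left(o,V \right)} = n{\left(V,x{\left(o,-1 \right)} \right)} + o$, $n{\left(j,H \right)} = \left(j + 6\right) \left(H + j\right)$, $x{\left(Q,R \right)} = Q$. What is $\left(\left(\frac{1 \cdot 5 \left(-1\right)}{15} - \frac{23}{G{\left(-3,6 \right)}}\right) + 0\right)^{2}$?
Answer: $\frac{1156}{1089} \approx 1.0615$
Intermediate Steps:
$n{\left(j,H \right)} = \left(6 + j\right) \left(H + j\right)$
$G{\left(o,V \right)} = V^{2} + 6 V + 7 o + V o$ ($G{\left(o,V \right)} = \left(V^{2} + 6 o + 6 V + o V\right) + o = \left(V^{2} + 6 o + 6 V + V o\right) + o = \left(V^{2} + 6 V + 6 o + V o\right) + o = V^{2} + 6 V + 7 o + V o$)
$\left(\left(\frac{1 \cdot 5 \left(-1\right)}{15} - \frac{23}{G{\left(-3,6 \right)}}\right) + 0\right)^{2} = \left(\left(\frac{1 \cdot 5 \left(-1\right)}{15} - \frac{23}{6^{2} + 6 \cdot 6 + 7 \left(-3\right) + 6 \left(-3\right)}\right) + 0\right)^{2} = \left(\left(5 \left(-1\right) \frac{1}{15} - \frac{23}{36 + 36 - 21 - 18}\right) + 0\right)^{2} = \left(\left(\left(-5\right) \frac{1}{15} - \frac{23}{33}\right) + 0\right)^{2} = \left(\left(- \frac{1}{3} - \frac{23}{33}\right) + 0\right)^{2} = \left(- \frac{34}{33} + 0\right)^{2} = \left(- \frac{34}{33}\right)^{2} = \frac{1156}{1089}$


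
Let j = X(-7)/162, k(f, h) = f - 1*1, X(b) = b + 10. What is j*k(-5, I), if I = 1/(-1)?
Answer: -⅑ ≈ -0.11111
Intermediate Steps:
X(b) = 10 + b
I = -1
k(f, h) = -1 + f (k(f, h) = f - 1 = -1 + f)
j = 1/54 (j = (10 - 7)/162 = 3*(1/162) = 1/54 ≈ 0.018519)
j*k(-5, I) = (-1 - 5)/54 = (1/54)*(-6) = -⅑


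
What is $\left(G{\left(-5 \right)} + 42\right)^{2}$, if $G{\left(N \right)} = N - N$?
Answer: $1764$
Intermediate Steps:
$G{\left(N \right)} = 0$
$\left(G{\left(-5 \right)} + 42\right)^{2} = \left(0 + 42\right)^{2} = 42^{2} = 1764$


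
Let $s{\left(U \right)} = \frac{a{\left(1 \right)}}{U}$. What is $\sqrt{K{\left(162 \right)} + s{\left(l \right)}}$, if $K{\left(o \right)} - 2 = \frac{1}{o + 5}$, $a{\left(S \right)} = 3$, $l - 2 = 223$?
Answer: $\frac{2 \sqrt{3167823}}{2505} \approx 1.421$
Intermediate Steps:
$l = 225$ ($l = 2 + 223 = 225$)
$s{\left(U \right)} = \frac{3}{U}$
$K{\left(o \right)} = 2 + \frac{1}{5 + o}$ ($K{\left(o \right)} = 2 + \frac{1}{o + 5} = 2 + \frac{1}{5 + o}$)
$\sqrt{K{\left(162 \right)} + s{\left(l \right)}} = \sqrt{\frac{11 + 2 \cdot 162}{5 + 162} + \frac{3}{225}} = \sqrt{\frac{11 + 324}{167} + 3 \cdot \frac{1}{225}} = \sqrt{\frac{1}{167} \cdot 335 + \frac{1}{75}} = \sqrt{\frac{335}{167} + \frac{1}{75}} = \sqrt{\frac{25292}{12525}} = \frac{2 \sqrt{3167823}}{2505}$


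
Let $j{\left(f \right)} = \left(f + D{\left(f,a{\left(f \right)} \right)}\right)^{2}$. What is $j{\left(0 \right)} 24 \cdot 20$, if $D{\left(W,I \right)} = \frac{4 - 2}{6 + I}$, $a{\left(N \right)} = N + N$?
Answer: $\frac{160}{3} \approx 53.333$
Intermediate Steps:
$a{\left(N \right)} = 2 N$
$D{\left(W,I \right)} = \frac{2}{6 + I}$
$j{\left(f \right)} = \left(f + \frac{2}{6 + 2 f}\right)^{2}$
$j{\left(0 \right)} 24 \cdot 20 = \frac{\left(1 + 0 \left(3 + 0\right)\right)^{2}}{\left(3 + 0\right)^{2}} \cdot 24 \cdot 20 = \frac{\left(1 + 0 \cdot 3\right)^{2}}{9} \cdot 24 \cdot 20 = \left(1 + 0\right)^{2} \cdot \frac{1}{9} \cdot 24 \cdot 20 = 1^{2} \cdot \frac{1}{9} \cdot 24 \cdot 20 = 1 \cdot \frac{1}{9} \cdot 24 \cdot 20 = \frac{1}{9} \cdot 24 \cdot 20 = \frac{8}{3} \cdot 20 = \frac{160}{3}$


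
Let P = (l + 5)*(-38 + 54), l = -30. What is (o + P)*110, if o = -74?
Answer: -52140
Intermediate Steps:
P = -400 (P = (-30 + 5)*(-38 + 54) = -25*16 = -400)
(o + P)*110 = (-74 - 400)*110 = -474*110 = -52140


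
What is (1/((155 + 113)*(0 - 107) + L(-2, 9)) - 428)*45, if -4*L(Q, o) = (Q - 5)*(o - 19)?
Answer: -368424570/19129 ≈ -19260.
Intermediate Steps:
L(Q, o) = -(-19 + o)*(-5 + Q)/4 (L(Q, o) = -(Q - 5)*(o - 19)/4 = -(-5 + Q)*(-19 + o)/4 = -(-19 + o)*(-5 + Q)/4)
(1/((155 + 113)*(0 - 107) + L(-2, 9)) - 428)*45 = (1/((155 + 113)*(0 - 107) + (-95/4 + (5/4)*9 + (19/4)*(-2) - ¼*(-2)*9)) - 428)*45 = (1/(268*(-107) + (-95/4 + 45/4 - 19/2 + 9/2)) - 428)*45 = (1/(-28676 - 35/2) - 428)*45 = (1/(-57387/2) - 428)*45 = (-2/57387 - 428)*45 = -24561638/57387*45 = -368424570/19129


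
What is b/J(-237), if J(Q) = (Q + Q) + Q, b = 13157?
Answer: -13157/711 ≈ -18.505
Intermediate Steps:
J(Q) = 3*Q (J(Q) = 2*Q + Q = 3*Q)
b/J(-237) = 13157/((3*(-237))) = 13157/(-711) = 13157*(-1/711) = -13157/711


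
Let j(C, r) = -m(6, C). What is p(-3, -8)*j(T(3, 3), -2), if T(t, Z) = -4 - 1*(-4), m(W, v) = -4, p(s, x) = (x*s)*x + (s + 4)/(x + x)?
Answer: -3073/4 ≈ -768.25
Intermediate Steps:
p(s, x) = s*x**2 + (4 + s)/(2*x) (p(s, x) = (s*x)*x + (4 + s)/((2*x)) = s*x**2 + (4 + s)*(1/(2*x)) = s*x**2 + (4 + s)/(2*x))
T(t, Z) = 0 (T(t, Z) = -4 + 4 = 0)
j(C, r) = 4 (j(C, r) = -1*(-4) = 4)
p(-3, -8)*j(T(3, 3), -2) = ((2 + (1/2)*(-3) - 3*(-8)**3)/(-8))*4 = -(2 - 3/2 - 3*(-512))/8*4 = -(2 - 3/2 + 1536)/8*4 = -1/8*3073/2*4 = -3073/16*4 = -3073/4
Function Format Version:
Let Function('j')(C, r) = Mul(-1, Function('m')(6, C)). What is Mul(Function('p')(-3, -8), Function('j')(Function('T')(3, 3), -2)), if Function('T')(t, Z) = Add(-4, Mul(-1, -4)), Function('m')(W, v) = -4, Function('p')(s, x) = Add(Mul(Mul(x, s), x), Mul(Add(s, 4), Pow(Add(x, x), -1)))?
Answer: Rational(-3073, 4) ≈ -768.25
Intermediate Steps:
Function('p')(s, x) = Add(Mul(s, Pow(x, 2)), Mul(Rational(1, 2), Pow(x, -1), Add(4, s))) (Function('p')(s, x) = Add(Mul(Mul(s, x), x), Mul(Add(4, s), Pow(Mul(2, x), -1))) = Add(Mul(s, Pow(x, 2)), Mul(Add(4, s), Mul(Rational(1, 2), Pow(x, -1)))) = Add(Mul(s, Pow(x, 2)), Mul(Rational(1, 2), Pow(x, -1), Add(4, s))))
Function('T')(t, Z) = 0 (Function('T')(t, Z) = Add(-4, 4) = 0)
Function('j')(C, r) = 4 (Function('j')(C, r) = Mul(-1, -4) = 4)
Mul(Function('p')(-3, -8), Function('j')(Function('T')(3, 3), -2)) = Mul(Mul(Pow(-8, -1), Add(2, Mul(Rational(1, 2), -3), Mul(-3, Pow(-8, 3)))), 4) = Mul(Mul(Rational(-1, 8), Add(2, Rational(-3, 2), Mul(-3, -512))), 4) = Mul(Mul(Rational(-1, 8), Add(2, Rational(-3, 2), 1536)), 4) = Mul(Mul(Rational(-1, 8), Rational(3073, 2)), 4) = Mul(Rational(-3073, 16), 4) = Rational(-3073, 4)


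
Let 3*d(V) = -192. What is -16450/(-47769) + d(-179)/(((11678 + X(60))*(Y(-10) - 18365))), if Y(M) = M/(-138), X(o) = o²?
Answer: 39808977100738/115600836931845 ≈ 0.34437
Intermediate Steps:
Y(M) = -M/138 (Y(M) = M*(-1/138) = -M/138)
d(V) = -64 (d(V) = (⅓)*(-192) = -64)
-16450/(-47769) + d(-179)/(((11678 + X(60))*(Y(-10) - 18365))) = -16450/(-47769) - 64*1/((11678 + 60²)*(-1/138*(-10) - 18365)) = -16450*(-1/47769) - 64*1/((11678 + 3600)*(5/69 - 18365)) = 16450/47769 - 64/(15278*(-1267180/69)) = 16450/47769 - 64/(-19359976040/69) = 16450/47769 - 64*(-69/19359976040) = 16450/47769 + 552/2419997005 = 39808977100738/115600836931845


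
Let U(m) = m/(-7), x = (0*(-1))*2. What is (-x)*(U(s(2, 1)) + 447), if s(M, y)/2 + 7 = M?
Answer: 0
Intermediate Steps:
s(M, y) = -14 + 2*M
x = 0 (x = 0*2 = 0)
U(m) = -m/7 (U(m) = m*(-1/7) = -m/7)
(-x)*(U(s(2, 1)) + 447) = (-1*0)*(-(-14 + 2*2)/7 + 447) = 0*(-(-14 + 4)/7 + 447) = 0*(-1/7*(-10) + 447) = 0*(10/7 + 447) = 0*(3139/7) = 0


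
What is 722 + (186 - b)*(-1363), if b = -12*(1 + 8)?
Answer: -400000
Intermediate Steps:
b = -108 (b = -12*9 = -108)
722 + (186 - b)*(-1363) = 722 + (186 - 1*(-108))*(-1363) = 722 + (186 + 108)*(-1363) = 722 + 294*(-1363) = 722 - 400722 = -400000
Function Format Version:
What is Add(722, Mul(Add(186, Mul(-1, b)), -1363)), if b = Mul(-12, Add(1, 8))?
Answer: -400000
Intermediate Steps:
b = -108 (b = Mul(-12, 9) = -108)
Add(722, Mul(Add(186, Mul(-1, b)), -1363)) = Add(722, Mul(Add(186, Mul(-1, -108)), -1363)) = Add(722, Mul(Add(186, 108), -1363)) = Add(722, Mul(294, -1363)) = Add(722, -400722) = -400000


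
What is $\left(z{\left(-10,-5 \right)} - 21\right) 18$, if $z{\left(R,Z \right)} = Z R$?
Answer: $522$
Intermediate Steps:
$z{\left(R,Z \right)} = R Z$
$\left(z{\left(-10,-5 \right)} - 21\right) 18 = \left(\left(-10\right) \left(-5\right) - 21\right) 18 = \left(50 - 21\right) 18 = 29 \cdot 18 = 522$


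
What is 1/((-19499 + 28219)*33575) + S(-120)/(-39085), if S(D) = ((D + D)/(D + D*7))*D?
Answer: 1756651817/2288614358000 ≈ 0.00076756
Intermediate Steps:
S(D) = D/4 (S(D) = ((2*D)/(D + 7*D))*D = ((2*D)/((8*D)))*D = ((2*D)*(1/(8*D)))*D = D/4)
1/((-19499 + 28219)*33575) + S(-120)/(-39085) = 1/((-19499 + 28219)*33575) + ((¼)*(-120))/(-39085) = (1/33575)/8720 - 30*(-1/39085) = (1/8720)*(1/33575) + 6/7817 = 1/292774000 + 6/7817 = 1756651817/2288614358000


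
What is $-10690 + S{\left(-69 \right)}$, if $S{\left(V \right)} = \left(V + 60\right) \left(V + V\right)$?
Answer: $-9448$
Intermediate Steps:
$S{\left(V \right)} = 2 V \left(60 + V\right)$ ($S{\left(V \right)} = \left(60 + V\right) 2 V = 2 V \left(60 + V\right)$)
$-10690 + S{\left(-69 \right)} = -10690 + 2 \left(-69\right) \left(60 - 69\right) = -10690 + 2 \left(-69\right) \left(-9\right) = -10690 + 1242 = -9448$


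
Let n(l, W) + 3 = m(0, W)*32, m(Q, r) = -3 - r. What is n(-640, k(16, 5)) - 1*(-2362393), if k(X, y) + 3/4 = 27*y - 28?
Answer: 2358894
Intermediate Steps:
k(X, y) = -115/4 + 27*y (k(X, y) = -¾ + (27*y - 28) = -¾ + (-28 + 27*y) = -115/4 + 27*y)
n(l, W) = -99 - 32*W (n(l, W) = -3 + (-3 - W)*32 = -3 + (-96 - 32*W) = -99 - 32*W)
n(-640, k(16, 5)) - 1*(-2362393) = (-99 - 32*(-115/4 + 27*5)) - 1*(-2362393) = (-99 - 32*(-115/4 + 135)) + 2362393 = (-99 - 32*425/4) + 2362393 = (-99 - 3400) + 2362393 = -3499 + 2362393 = 2358894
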